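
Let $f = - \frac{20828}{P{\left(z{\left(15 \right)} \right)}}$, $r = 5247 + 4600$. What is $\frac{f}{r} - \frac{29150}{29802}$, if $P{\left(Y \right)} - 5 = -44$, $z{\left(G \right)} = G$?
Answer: $- \frac{587435883}{635830637} \approx -0.92389$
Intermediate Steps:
$r = 9847$
$P{\left(Y \right)} = -39$ ($P{\left(Y \right)} = 5 - 44 = -39$)
$f = \frac{20828}{39}$ ($f = - \frac{20828}{-39} = \left(-20828\right) \left(- \frac{1}{39}\right) = \frac{20828}{39} \approx 534.05$)
$\frac{f}{r} - \frac{29150}{29802} = \frac{20828}{39 \cdot 9847} - \frac{29150}{29802} = \frac{20828}{39} \cdot \frac{1}{9847} - \frac{14575}{14901} = \frac{20828}{384033} - \frac{14575}{14901} = - \frac{587435883}{635830637}$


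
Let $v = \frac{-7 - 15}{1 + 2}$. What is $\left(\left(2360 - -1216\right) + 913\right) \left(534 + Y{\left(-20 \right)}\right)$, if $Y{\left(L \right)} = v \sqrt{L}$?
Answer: $2397126 - \frac{197516 i \sqrt{5}}{3} \approx 2.3971 \cdot 10^{6} - 1.4722 \cdot 10^{5} i$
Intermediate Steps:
$v = - \frac{22}{3} \approx -7.3333$
$Y{\left(L \right)} = - \frac{22 \sqrt{L}}{3}$
$\left(\left(2360 - -1216\right) + 913\right) \left(534 + Y{\left(-20 \right)}\right) = \left(\left(2360 - -1216\right) + 913\right) \left(534 - \frac{22 \sqrt{-20}}{3}\right) = \left(\left(2360 + 1216\right) + 913\right) \left(534 - \frac{22 \cdot 2 i \sqrt{5}}{3}\right) = \left(3576 + 913\right) \left(534 - \frac{44 i \sqrt{5}}{3}\right) = 4489 \left(534 - \frac{44 i \sqrt{5}}{3}\right) = 2397126 - \frac{197516 i \sqrt{5}}{3}$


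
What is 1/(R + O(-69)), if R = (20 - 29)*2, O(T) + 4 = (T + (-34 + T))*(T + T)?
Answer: 1/23714 ≈ 4.2169e-5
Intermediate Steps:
O(T) = -4 + 2*T*(-34 + 2*T) (O(T) = -4 + (T + (-34 + T))*(T + T) = -4 + (-34 + 2*T)*(2*T) = -4 + 2*T*(-34 + 2*T))
R = -18 (R = -9*2 = -18)
1/(R + O(-69)) = 1/(-18 + (-4 - 68*(-69) + 4*(-69)²)) = 1/(-18 + (-4 + 4692 + 4*4761)) = 1/(-18 + (-4 + 4692 + 19044)) = 1/(-18 + 23732) = 1/23714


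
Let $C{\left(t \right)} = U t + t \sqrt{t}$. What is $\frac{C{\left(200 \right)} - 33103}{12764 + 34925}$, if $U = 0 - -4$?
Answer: $- \frac{32303}{47689} + \frac{2000 \sqrt{2}}{47689} \approx -0.61806$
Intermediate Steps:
$U = 4$ ($U = 0 + 4 = 4$)
$C{\left(t \right)} = t^{\frac{3}{2}} + 4 t$ ($C{\left(t \right)} = 4 t + t \sqrt{t} = 4 t + t^{\frac{3}{2}} = t^{\frac{3}{2}} + 4 t$)
$\frac{C{\left(200 \right)} - 33103}{12764 + 34925} = \frac{\left(200^{\frac{3}{2}} + 4 \cdot 200\right) - 33103}{12764 + 34925} = \frac{\left(2000 \sqrt{2} + 800\right) - 33103}{47689} = \left(\left(800 + 2000 \sqrt{2}\right) - 33103\right) \frac{1}{47689} = \left(-32303 + 2000 \sqrt{2}\right) \frac{1}{47689} = - \frac{32303}{47689} + \frac{2000 \sqrt{2}}{47689}$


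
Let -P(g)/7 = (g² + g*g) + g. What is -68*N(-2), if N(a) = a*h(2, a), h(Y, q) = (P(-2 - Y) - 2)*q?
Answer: 53856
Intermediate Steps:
P(g) = -14*g² - 7*g (P(g) = -7*((g² + g*g) + g) = -7*((g² + g²) + g) = -7*(2*g² + g) = -7*(g + 2*g²) = -14*g² - 7*g)
h(Y, q) = q*(-2 - 7*(-3 - 2*Y)*(-2 - Y)) (h(Y, q) = (-7*(-2 - Y)*(1 + 2*(-2 - Y)) - 2)*q = (-7*(-2 - Y)*(1 + (-4 - 2*Y)) - 2)*q = (-7*(-2 - Y)*(-3 - 2*Y) - 2)*q = (-7*(-3 - 2*Y)*(-2 - Y) - 2)*q = (-2 - 7*(-3 - 2*Y)*(-2 - Y))*q = q*(-2 - 7*(-3 - 2*Y)*(-2 - Y)))
N(a) = -198*a² (N(a) = a*(a*(-44 - 49*2 - 14*2²)) = a*(a*(-44 - 98 - 14*4)) = a*(a*(-44 - 98 - 56)) = a*(a*(-198)) = a*(-198*a) = -198*a²)
-68*N(-2) = -(-13464)*(-2)² = -(-13464)*4 = -68*(-792) = 53856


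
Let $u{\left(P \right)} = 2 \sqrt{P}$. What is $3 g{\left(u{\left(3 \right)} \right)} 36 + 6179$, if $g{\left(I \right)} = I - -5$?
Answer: $6719 + 216 \sqrt{3} \approx 7093.1$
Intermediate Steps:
$g{\left(I \right)} = 5 + I$ ($g{\left(I \right)} = I + 5 = 5 + I$)
$3 g{\left(u{\left(3 \right)} \right)} 36 + 6179 = 3 \left(5 + 2 \sqrt{3}\right) 36 + 6179 = \left(15 + 6 \sqrt{3}\right) 36 + 6179 = \left(540 + 216 \sqrt{3}\right) + 6179 = 6719 + 216 \sqrt{3}$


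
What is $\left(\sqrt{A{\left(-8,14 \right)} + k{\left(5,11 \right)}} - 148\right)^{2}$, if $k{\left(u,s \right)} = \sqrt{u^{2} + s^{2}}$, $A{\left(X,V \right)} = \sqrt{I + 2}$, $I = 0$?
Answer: $\left(148 - \sqrt{\sqrt{2} + \sqrt{146}}\right)^{2} \approx 20830.0$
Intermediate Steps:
$A{\left(X,V \right)} = \sqrt{2}$ ($A{\left(X,V \right)} = \sqrt{0 + 2} = \sqrt{2}$)
$k{\left(u,s \right)} = \sqrt{s^{2} + u^{2}}$
$\left(\sqrt{A{\left(-8,14 \right)} + k{\left(5,11 \right)}} - 148\right)^{2} = \left(\sqrt{\sqrt{2} + \sqrt{11^{2} + 5^{2}}} - 148\right)^{2} = \left(\sqrt{\sqrt{2} + \sqrt{121 + 25}} - 148\right)^{2} = \left(\sqrt{\sqrt{2} + \sqrt{146}} - 148\right)^{2} = \left(-148 + \sqrt{\sqrt{2} + \sqrt{146}}\right)^{2}$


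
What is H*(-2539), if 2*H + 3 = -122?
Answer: 317375/2 ≈ 1.5869e+5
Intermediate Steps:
H = -125/2 (H = -3/2 + (½)*(-122) = -3/2 - 61 = -125/2 ≈ -62.500)
H*(-2539) = -125/2*(-2539) = 317375/2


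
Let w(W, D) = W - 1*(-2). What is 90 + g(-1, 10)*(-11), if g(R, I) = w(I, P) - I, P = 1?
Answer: 68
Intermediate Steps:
w(W, D) = 2 + W (w(W, D) = W + 2 = 2 + W)
g(R, I) = 2 (g(R, I) = (2 + I) - I = 2)
90 + g(-1, 10)*(-11) = 90 + 2*(-11) = 90 - 22 = 68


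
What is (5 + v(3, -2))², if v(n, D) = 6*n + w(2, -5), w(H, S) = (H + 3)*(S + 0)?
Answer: 4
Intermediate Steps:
w(H, S) = S*(3 + H) (w(H, S) = (3 + H)*S = S*(3 + H))
v(n, D) = -25 + 6*n (v(n, D) = 6*n - 5*(3 + 2) = 6*n - 5*5 = 6*n - 25 = -25 + 6*n)
(5 + v(3, -2))² = (5 + (-25 + 6*3))² = (5 + (-25 + 18))² = (5 - 7)² = (-2)² = 4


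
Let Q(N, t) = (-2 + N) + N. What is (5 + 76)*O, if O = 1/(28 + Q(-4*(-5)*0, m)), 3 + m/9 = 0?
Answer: 81/26 ≈ 3.1154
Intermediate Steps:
m = -27 (m = -27 + 9*0 = -27 + 0 = -27)
Q(N, t) = -2 + 2*N
O = 1/26 (O = 1/(28 + (-2 + 2*(-4*(-5)*0))) = 1/(28 + (-2 + 2*(20*0))) = 1/(28 + (-2 + 2*0)) = 1/(28 + (-2 + 0)) = 1/(28 - 2) = 1/26 ≈ 0.038462)
(5 + 76)*O = (5 + 76)*(1/26) = 81*(1/26) = 81/26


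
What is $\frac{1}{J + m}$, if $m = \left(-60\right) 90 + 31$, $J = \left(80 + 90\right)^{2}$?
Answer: $\frac{1}{23531} \approx 4.2497 \cdot 10^{-5}$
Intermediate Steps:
$J = 28900$ ($J = 170^{2} = 28900$)
$m = -5369$ ($m = -5400 + 31 = -5369$)
$\frac{1}{J + m} = \frac{1}{28900 - 5369} = \frac{1}{23531}$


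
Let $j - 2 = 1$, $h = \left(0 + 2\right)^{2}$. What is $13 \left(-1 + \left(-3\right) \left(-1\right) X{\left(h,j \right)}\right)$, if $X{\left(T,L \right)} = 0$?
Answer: $-13$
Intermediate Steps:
$h = 4$ ($h = 2^{2} = 4$)
$j = 3$ ($j = 2 + 1 = 3$)
$13 \left(-1 + \left(-3\right) \left(-1\right) X{\left(h,j \right)}\right) = 13 \left(-1 + \left(-3\right) \left(-1\right) 0\right) = 13 \left(-1 + 3 \cdot 0\right) = 13 \left(-1 + 0\right) = 13 \left(-1\right) = -13$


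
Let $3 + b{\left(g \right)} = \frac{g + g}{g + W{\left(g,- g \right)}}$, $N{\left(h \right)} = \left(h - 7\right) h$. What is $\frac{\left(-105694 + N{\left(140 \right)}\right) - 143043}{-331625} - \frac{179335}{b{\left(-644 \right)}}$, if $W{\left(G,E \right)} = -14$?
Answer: $\frac{399313405194}{2321375} \approx 1.7202 \cdot 10^{5}$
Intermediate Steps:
$N{\left(h \right)} = h \left(-7 + h\right)$ ($N{\left(h \right)} = \left(-7 + h\right) h = h \left(-7 + h\right)$)
$b{\left(g \right)} = -3 + \frac{2 g}{-14 + g}$ ($b{\left(g \right)} = -3 + \frac{g + g}{g - 14} = -3 + \frac{2 g}{-14 + g}$)
$\frac{\left(-105694 + N{\left(140 \right)}\right) - 143043}{-331625} - \frac{179335}{b{\left(-644 \right)}} = \frac{\left(-105694 + 140 \left(-7 + 140\right)\right) - 143043}{-331625} - \frac{179335}{\frac{1}{-14 - 644} \left(42 - -644\right)} = \left(\left(-105694 + 140 \cdot 133\right) - 143043\right) \left(- \frac{1}{331625}\right) - \frac{179335}{\frac{1}{-658} \left(42 + 644\right)} = \left(\left(-105694 + 18620\right) - 143043\right) \left(- \frac{1}{331625}\right) - \frac{179335}{\left(- \frac{1}{658}\right) 686} = \left(-87074 - 143043\right) \left(- \frac{1}{331625}\right) - \frac{179335}{- \frac{49}{47}} = \left(-230117\right) \left(- \frac{1}{331625}\right) - - \frac{8428745}{49} = \frac{230117}{331625} + \frac{8428745}{49} = \frac{399313405194}{2321375}$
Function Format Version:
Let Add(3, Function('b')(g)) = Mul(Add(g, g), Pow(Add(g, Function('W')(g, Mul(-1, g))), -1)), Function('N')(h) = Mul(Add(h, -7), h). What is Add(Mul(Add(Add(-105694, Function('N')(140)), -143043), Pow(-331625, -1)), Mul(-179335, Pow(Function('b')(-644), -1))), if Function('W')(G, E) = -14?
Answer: Rational(399313405194, 2321375) ≈ 1.7202e+5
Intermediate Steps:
Function('N')(h) = Mul(h, Add(-7, h)) (Function('N')(h) = Mul(Add(-7, h), h) = Mul(h, Add(-7, h)))
Function('b')(g) = Add(-3, Mul(2, g, Pow(Add(-14, g), -1))) (Function('b')(g) = Add(-3, Mul(Add(g, g), Pow(Add(g, -14), -1))) = Add(-3, Mul(Mul(2, g), Pow(Add(-14, g), -1))) = Add(-3, Mul(2, g, Pow(Add(-14, g), -1))))
Add(Mul(Add(Add(-105694, Function('N')(140)), -143043), Pow(-331625, -1)), Mul(-179335, Pow(Function('b')(-644), -1))) = Add(Mul(Add(Add(-105694, Mul(140, Add(-7, 140))), -143043), Pow(-331625, -1)), Mul(-179335, Pow(Mul(Pow(Add(-14, -644), -1), Add(42, Mul(-1, -644))), -1))) = Add(Mul(Add(Add(-105694, Mul(140, 133)), -143043), Rational(-1, 331625)), Mul(-179335, Pow(Mul(Pow(-658, -1), Add(42, 644)), -1))) = Add(Mul(Add(Add(-105694, 18620), -143043), Rational(-1, 331625)), Mul(-179335, Pow(Mul(Rational(-1, 658), 686), -1))) = Add(Mul(Add(-87074, -143043), Rational(-1, 331625)), Mul(-179335, Pow(Rational(-49, 47), -1))) = Add(Mul(-230117, Rational(-1, 331625)), Mul(-179335, Rational(-47, 49))) = Add(Rational(230117, 331625), Rational(8428745, 49)) = Rational(399313405194, 2321375)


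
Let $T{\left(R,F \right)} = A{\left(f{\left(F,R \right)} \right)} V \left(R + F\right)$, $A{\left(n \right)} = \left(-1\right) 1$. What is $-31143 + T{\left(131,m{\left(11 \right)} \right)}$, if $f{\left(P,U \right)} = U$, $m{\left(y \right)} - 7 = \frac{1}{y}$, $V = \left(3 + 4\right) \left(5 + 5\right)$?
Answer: $- \frac{448903}{11} \approx -40809.0$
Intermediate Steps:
$V = 70$ ($V = 7 \cdot 10 = 70$)
$m{\left(y \right)} = 7 + \frac{1}{y}$
$A{\left(n \right)} = -1$
$T{\left(R,F \right)} = - 70 F - 70 R$ ($T{\left(R,F \right)} = - 70 \left(R + F\right) = - 70 \left(F + R\right) = - (70 F + 70 R) = - 70 F - 70 R$)
$-31143 + T{\left(131,m{\left(11 \right)} \right)} = -31143 - \left(9170 + 70 \left(7 + \frac{1}{11}\right)\right) = -31143 - \frac{106330}{11} = - \frac{448903}{11}$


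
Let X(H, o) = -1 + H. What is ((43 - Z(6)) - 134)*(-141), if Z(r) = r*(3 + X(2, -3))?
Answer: 16215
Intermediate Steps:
Z(r) = 4*r (Z(r) = r*(3 + (-1 + 2)) = r*(3 + 1) = r*4 = 4*r)
((43 - Z(6)) - 134)*(-141) = ((43 - 4*6) - 134)*(-141) = ((43 - 1*24) - 134)*(-141) = ((43 - 24) - 134)*(-141) = (19 - 134)*(-141) = -115*(-141) = 16215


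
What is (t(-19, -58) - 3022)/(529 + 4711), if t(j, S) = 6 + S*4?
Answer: -406/655 ≈ -0.61985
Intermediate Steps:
t(j, S) = 6 + 4*S
(t(-19, -58) - 3022)/(529 + 4711) = ((6 + 4*(-58)) - 3022)/(529 + 4711) = ((6 - 232) - 3022)/5240 = (-226 - 3022)*(1/5240) = -3248*1/5240 = -406/655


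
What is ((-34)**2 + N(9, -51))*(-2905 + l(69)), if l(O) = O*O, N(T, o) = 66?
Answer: 2268032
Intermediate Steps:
l(O) = O**2
((-34)**2 + N(9, -51))*(-2905 + l(69)) = ((-34)**2 + 66)*(-2905 + 69**2) = (1156 + 66)*(-2905 + 4761) = 1222*1856 = 2268032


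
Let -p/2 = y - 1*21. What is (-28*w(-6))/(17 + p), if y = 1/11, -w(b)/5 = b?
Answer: -9240/647 ≈ -14.281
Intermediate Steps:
w(b) = -5*b
y = 1/11 ≈ 0.090909
p = 460/11 (p = -2*(1/11 - 1*21) = -2*(1/11 - 21) = -2*(-230/11) = 460/11 ≈ 41.818)
(-28*w(-6))/(17 + p) = (-(-140)*(-6))/(17 + 460/11) = (-28*30)/(647/11) = -840*11/647 = -9240/647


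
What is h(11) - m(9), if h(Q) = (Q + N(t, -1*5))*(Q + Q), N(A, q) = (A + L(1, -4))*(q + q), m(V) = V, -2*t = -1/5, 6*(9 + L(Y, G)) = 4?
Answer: 6133/3 ≈ 2044.3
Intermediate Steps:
L(Y, G) = -25/3 (L(Y, G) = -9 + (⅙)*4 = -9 + ⅔ = -25/3)
t = ⅒ (t = -(-1)/(2*5) = -½*(-⅕) = ⅒ ≈ 0.10000)
N(A, q) = 2*q*(-25/3 + A) (N(A, q) = (A - 25/3)*(q + q) = (-25/3 + A)*(2*q) = 2*q*(-25/3 + A))
h(Q) = 2*Q*(247/3 + Q) (h(Q) = (Q + 2*(-1*5)*(-25 + 3*(⅒))/3)*(Q + Q) = (Q + (⅔)*(-5)*(-25 + 3/10))*(2*Q) = (Q + (⅔)*(-5)*(-247/10))*(2*Q) = (Q + 247/3)*(2*Q) = (247/3 + Q)*(2*Q) = 2*Q*(247/3 + Q))
h(11) - m(9) = (⅔)*11*(247 + 3*11) - 1*9 = (⅔)*11*(247 + 33) - 9 = (⅔)*11*280 - 9 = 6160/3 - 9 = 6133/3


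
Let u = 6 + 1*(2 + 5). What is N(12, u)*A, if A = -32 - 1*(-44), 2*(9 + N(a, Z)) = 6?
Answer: -72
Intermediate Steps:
u = 13 (u = 6 + 1*7 = 6 + 7 = 13)
N(a, Z) = -6 (N(a, Z) = -9 + (½)*6 = -9 + 3 = -6)
A = 12 (A = -32 + 44 = 12)
N(12, u)*A = -6*12 = -72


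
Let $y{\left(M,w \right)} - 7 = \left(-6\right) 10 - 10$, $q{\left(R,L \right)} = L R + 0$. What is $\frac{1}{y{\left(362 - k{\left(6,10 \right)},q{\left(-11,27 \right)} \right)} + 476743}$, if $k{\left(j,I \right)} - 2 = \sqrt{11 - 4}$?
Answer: $\frac{1}{476680} \approx 2.0978 \cdot 10^{-6}$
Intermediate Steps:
$k{\left(j,I \right)} = 2 + \sqrt{7}$ ($k{\left(j,I \right)} = 2 + \sqrt{11 - 4} = 2 + \sqrt{7}$)
$q{\left(R,L \right)} = L R$
$y{\left(M,w \right)} = -63$ ($y{\left(M,w \right)} = 7 - 70 = -63$)
$\frac{1}{y{\left(362 - k{\left(6,10 \right)},q{\left(-11,27 \right)} \right)} + 476743} = \frac{1}{-63 + 476743} = \frac{1}{476680}$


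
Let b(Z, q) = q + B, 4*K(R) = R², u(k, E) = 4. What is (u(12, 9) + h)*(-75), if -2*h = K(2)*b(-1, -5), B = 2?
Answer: -825/2 ≈ -412.50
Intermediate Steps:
K(R) = R²/4
b(Z, q) = 2 + q (b(Z, q) = q + 2 = 2 + q)
h = 3/2 (h = -(¼)*2²*(2 - 5)/2 = -(¼)*4*(-3)/2 = -(-3)/2 = -½*(-3) = 3/2 ≈ 1.5000)
(u(12, 9) + h)*(-75) = (4 + 3/2)*(-75) = (11/2)*(-75) = -825/2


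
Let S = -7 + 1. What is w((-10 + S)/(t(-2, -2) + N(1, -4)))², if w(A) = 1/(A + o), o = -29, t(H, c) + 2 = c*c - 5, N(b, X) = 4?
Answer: 1/2025 ≈ 0.00049383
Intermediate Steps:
S = -6
t(H, c) = -7 + c² (t(H, c) = -2 + (c*c - 5) = -2 + (c² - 5) = -2 + (-5 + c²) = -7 + c²)
w(A) = 1/(-29 + A) (w(A) = 1/(A - 29) = 1/(-29 + A))
w((-10 + S)/(t(-2, -2) + N(1, -4)))² = (1/(-29 + (-10 - 6)/((-7 + (-2)²) + 4)))² = (1/(-29 - 16/((-7 + 4) + 4)))² = (1/(-29 - 16/(-3 + 4)))² = (1/(-29 - 16/1))² = (1/(-29 - 16*1))² = (1/(-29 - 16))² = (1/(-45))² = (-1/45)² = 1/2025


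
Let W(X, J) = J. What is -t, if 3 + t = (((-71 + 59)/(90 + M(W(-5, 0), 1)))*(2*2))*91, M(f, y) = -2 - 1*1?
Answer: 1543/29 ≈ 53.207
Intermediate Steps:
M(f, y) = -3 (M(f, y) = -2 - 1 = -3)
t = -1543/29 (t = -3 + (((-71 + 59)/(90 - 3))*(2*2))*91 = -3 + (-12/87*4)*91 = -3 + (-12*1/87*4)*91 = -3 - 4/29*4*91 = -3 - 16/29*91 = -3 - 1456/29 = -1543/29 ≈ -53.207)
-t = -1*(-1543/29) = 1543/29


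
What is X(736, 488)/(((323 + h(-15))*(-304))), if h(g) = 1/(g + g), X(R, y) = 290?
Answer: -2175/736364 ≈ -0.0029537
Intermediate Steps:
h(g) = 1/(2*g)
X(736, 488)/(((323 + h(-15))*(-304))) = 290/(((323 + (1/2)/(-15))*(-304))) = 290/(((323 + (1/2)*(-1/15))*(-304))) = 290/(((323 - 1/30)*(-304))) = 290/(((9689/30)*(-304))) = 290/(-1472728/15) = 290*(-15/1472728) = -2175/736364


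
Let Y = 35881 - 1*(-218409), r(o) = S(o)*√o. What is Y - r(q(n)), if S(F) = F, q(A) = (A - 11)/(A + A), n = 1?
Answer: 254290 + 5*I*√5 ≈ 2.5429e+5 + 11.18*I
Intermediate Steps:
q(A) = (-11 + A)/(2*A) (q(A) = (-11 + A)/((2*A)) = (-11 + A)*(1/(2*A)) = (-11 + A)/(2*A))
r(o) = o^(3/2) (r(o) = o*√o = o^(3/2))
Y = 254290 (Y = 35881 + 218409 = 254290)
Y - r(q(n)) = 254290 - ((½)*(-11 + 1)/1)^(3/2) = 254290 - ((½)*1*(-10))^(3/2) = 254290 - (-5)^(3/2) = 254290 - (-5)*I*√5 = 254290 + 5*I*√5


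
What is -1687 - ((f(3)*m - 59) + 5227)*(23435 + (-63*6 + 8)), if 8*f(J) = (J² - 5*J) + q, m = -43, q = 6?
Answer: -119201607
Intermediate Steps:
f(J) = ¾ - 5*J/8 + J²/8 (f(J) = ((J² - 5*J) + 6)/8 = (6 + J² - 5*J)/8 = ¾ - 5*J/8 + J²/8)
-1687 - ((f(3)*m - 59) + 5227)*(23435 + (-63*6 + 8)) = -1687 - (((¾ - 5/8*3 + (⅛)*3²)*(-43) - 59) + 5227)*(23435 + (-63*6 + 8)) = -1687 - (((¾ - 15/8 + (⅛)*9)*(-43) - 59) + 5227)*(23435 + (-378 + 8)) = -1687 - (((¾ - 15/8 + 9/8)*(-43) - 59) + 5227)*(23435 - 370) = -1687 - ((0*(-43) - 59) + 5227)*23065 = -1687 - ((0 - 59) + 5227)*23065 = -1687 - (-59 + 5227)*23065 = -1687 - 5168*23065 = -1687 - 1*119199920 = -1687 - 119199920 = -119201607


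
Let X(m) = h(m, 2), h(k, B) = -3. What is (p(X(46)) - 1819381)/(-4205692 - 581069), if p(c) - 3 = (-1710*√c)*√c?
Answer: 1814248/4786761 ≈ 0.37901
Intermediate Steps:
X(m) = -3
p(c) = 3 - 1710*c (p(c) = 3 + (-1710*√c)*√c = 3 - 1710*c)
(p(X(46)) - 1819381)/(-4205692 - 581069) = ((3 - 1710*(-3)) - 1819381)/(-4205692 - 581069) = ((3 + 5130) - 1819381)/(-4786761) = (5133 - 1819381)*(-1/4786761) = -1814248*(-1/4786761) = 1814248/4786761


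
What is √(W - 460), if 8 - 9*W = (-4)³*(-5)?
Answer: 2*I*√1113/3 ≈ 22.241*I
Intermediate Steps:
W = -104/3 (W = 8/9 - (-4)³*(-5)/9 = 8/9 - (-64)*(-5)/9 = 8/9 - ⅑*320 = 8/9 - 320/9 = -104/3 ≈ -34.667)
√(W - 460) = √(-104/3 - 460) = √(-1484/3) = 2*I*√1113/3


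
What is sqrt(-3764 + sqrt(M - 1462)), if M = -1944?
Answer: sqrt(-3764 + I*sqrt(3406)) ≈ 0.4756 + 61.353*I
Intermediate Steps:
sqrt(-3764 + sqrt(M - 1462)) = sqrt(-3764 + sqrt(-1944 - 1462)) = sqrt(-3764 + sqrt(-3406)) = sqrt(-3764 + I*sqrt(3406))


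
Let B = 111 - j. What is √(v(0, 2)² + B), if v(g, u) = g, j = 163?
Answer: 2*I*√13 ≈ 7.2111*I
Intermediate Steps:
B = -52 (B = 111 - 1*163 = 111 - 163 = -52)
√(v(0, 2)² + B) = √(0² - 52) = √(0 - 52) = √(-52) = 2*I*√13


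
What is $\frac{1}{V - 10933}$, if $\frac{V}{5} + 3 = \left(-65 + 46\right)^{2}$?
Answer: $- \frac{1}{9143} \approx -0.00010937$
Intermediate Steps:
$V = 1790$ ($V = -15 + 5 \left(-65 + 46\right)^{2} = -15 + 5 \left(-19\right)^{2} = -15 + 5 \cdot 361 = -15 + 1805 = 1790$)
$\frac{1}{V - 10933} = \frac{1}{1790 - 10933} = \frac{1}{-9143} = - \frac{1}{9143}$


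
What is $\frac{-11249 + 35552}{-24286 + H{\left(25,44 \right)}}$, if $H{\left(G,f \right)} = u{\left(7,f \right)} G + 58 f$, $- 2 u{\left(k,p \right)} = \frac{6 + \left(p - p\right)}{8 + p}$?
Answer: $- \frac{1263756}{1130243} \approx -1.1181$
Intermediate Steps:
$u{\left(k,p \right)} = - \frac{3}{8 + p}$ ($u{\left(k,p \right)} = - \frac{\left(6 + \left(p - p\right)\right) \frac{1}{8 + p}}{2} = - \frac{\left(6 + 0\right) \frac{1}{8 + p}}{2} = - \frac{6 \frac{1}{8 + p}}{2} = - \frac{3}{8 + p}$)
$H{\left(G,f \right)} = 58 f - \frac{3 G}{8 + f}$ ($H{\left(G,f \right)} = - \frac{3}{8 + f} G + 58 f = - \frac{3 G}{8 + f} + 58 f = 58 f - \frac{3 G}{8 + f}$)
$\frac{-11249 + 35552}{-24286 + H{\left(25,44 \right)}} = \frac{-11249 + 35552}{-24286 + \frac{\left(-3\right) 25 + 58 \cdot 44 \left(8 + 44\right)}{8 + 44}} = \frac{24303}{-24286 + \frac{-75 + 58 \cdot 44 \cdot 52}{52}} = \frac{24303}{-24286 + \frac{-75 + 132704}{52}} = \frac{24303}{-24286 + \frac{1}{52} \cdot 132629} = \frac{24303}{-24286 + \frac{132629}{52}} = \frac{24303}{- \frac{1130243}{52}} = 24303 \left(- \frac{52}{1130243}\right) = - \frac{1263756}{1130243}$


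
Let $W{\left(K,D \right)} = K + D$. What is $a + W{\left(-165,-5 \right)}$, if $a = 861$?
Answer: $691$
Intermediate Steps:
$W{\left(K,D \right)} = D + K$
$a + W{\left(-165,-5 \right)} = 861 - 170 = 691$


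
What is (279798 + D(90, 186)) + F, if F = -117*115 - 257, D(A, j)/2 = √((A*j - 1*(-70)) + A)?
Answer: 266346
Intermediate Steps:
D(A, j) = 2*√(70 + A + A*j) (D(A, j) = 2*√((A*j - 1*(-70)) + A) = 2*√((A*j + 70) + A) = 2*√((70 + A*j) + A) = 2*√(70 + A + A*j))
F = -13712 (F = -13455 - 257 = -13712)
(279798 + D(90, 186)) + F = (279798 + 2*√(70 + 90 + 90*186)) - 13712 = (279798 + 2*√(70 + 90 + 16740)) - 13712 = (279798 + 2*√16900) - 13712 = (279798 + 2*130) - 13712 = (279798 + 260) - 13712 = 280058 - 13712 = 266346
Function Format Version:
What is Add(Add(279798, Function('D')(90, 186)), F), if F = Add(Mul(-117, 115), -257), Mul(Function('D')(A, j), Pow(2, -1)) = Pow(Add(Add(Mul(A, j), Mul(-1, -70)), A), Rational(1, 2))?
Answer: 266346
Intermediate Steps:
Function('D')(A, j) = Mul(2, Pow(Add(70, A, Mul(A, j)), Rational(1, 2))) (Function('D')(A, j) = Mul(2, Pow(Add(Add(Mul(A, j), Mul(-1, -70)), A), Rational(1, 2))) = Mul(2, Pow(Add(Add(Mul(A, j), 70), A), Rational(1, 2))) = Mul(2, Pow(Add(Add(70, Mul(A, j)), A), Rational(1, 2))) = Mul(2, Pow(Add(70, A, Mul(A, j)), Rational(1, 2))))
F = -13712 (F = Add(-13455, -257) = -13712)
Add(Add(279798, Function('D')(90, 186)), F) = Add(Add(279798, Mul(2, Pow(Add(70, 90, Mul(90, 186)), Rational(1, 2)))), -13712) = Add(Add(279798, Mul(2, Pow(Add(70, 90, 16740), Rational(1, 2)))), -13712) = Add(Add(279798, Mul(2, Pow(16900, Rational(1, 2)))), -13712) = Add(Add(279798, Mul(2, 130)), -13712) = Add(Add(279798, 260), -13712) = Add(280058, -13712) = 266346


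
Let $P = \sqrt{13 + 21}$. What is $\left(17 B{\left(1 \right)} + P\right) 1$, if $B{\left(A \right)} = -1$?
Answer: $-17 + \sqrt{34} \approx -11.169$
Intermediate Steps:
$P = \sqrt{34} \approx 5.8309$
$\left(17 B{\left(1 \right)} + P\right) 1 = \left(17 \left(-1\right) + \sqrt{34}\right) 1 = \left(-17 + \sqrt{34}\right) 1 = -17 + \sqrt{34}$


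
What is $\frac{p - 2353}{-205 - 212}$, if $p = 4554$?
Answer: $- \frac{2201}{417} \approx -5.2782$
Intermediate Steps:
$\frac{p - 2353}{-205 - 212} = \frac{4554 - 2353}{-205 - 212} = \frac{2201}{-417} = 2201 \left(- \frac{1}{417}\right) = - \frac{2201}{417}$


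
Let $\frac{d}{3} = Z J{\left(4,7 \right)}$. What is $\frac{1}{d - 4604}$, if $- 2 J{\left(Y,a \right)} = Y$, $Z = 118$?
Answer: $- \frac{1}{5312} \approx -0.00018825$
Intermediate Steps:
$J{\left(Y,a \right)} = - \frac{Y}{2}$
$d = -708$ ($d = 3 \cdot 118 \left(\left(- \frac{1}{2}\right) 4\right) = 3 \cdot 118 \left(-2\right) = 3 \left(-236\right) = -708$)
$\frac{1}{d - 4604} = \frac{1}{-708 - 4604} = \frac{1}{-5312} = - \frac{1}{5312}$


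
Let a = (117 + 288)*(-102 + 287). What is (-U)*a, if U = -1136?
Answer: 85114800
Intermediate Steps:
a = 74925 (a = 405*185 = 74925)
(-U)*a = -1*(-1136)*74925 = 1136*74925 = 85114800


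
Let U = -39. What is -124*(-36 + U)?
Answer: 9300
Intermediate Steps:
-124*(-36 + U) = -124*(-36 - 39) = -124*(-75) = 9300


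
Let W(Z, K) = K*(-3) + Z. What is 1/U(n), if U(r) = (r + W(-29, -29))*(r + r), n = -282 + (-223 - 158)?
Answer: 1/802230 ≈ 1.2465e-6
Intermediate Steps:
W(Z, K) = Z - 3*K (W(Z, K) = -3*K + Z = Z - 3*K)
n = -663 (n = -282 - 381 = -663)
U(r) = 2*r*(58 + r) (U(r) = (r + (-29 - 3*(-29)))*(r + r) = (r + (-29 + 87))*(2*r) = (r + 58)*(2*r) = (58 + r)*(2*r) = 2*r*(58 + r))
1/U(n) = 1/(2*(-663)*(58 - 663)) = 1/(2*(-663)*(-605)) = 1/802230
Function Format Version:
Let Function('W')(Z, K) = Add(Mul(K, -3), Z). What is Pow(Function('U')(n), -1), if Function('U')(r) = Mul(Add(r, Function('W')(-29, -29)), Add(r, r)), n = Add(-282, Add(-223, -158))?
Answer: Rational(1, 802230) ≈ 1.2465e-6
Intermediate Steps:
Function('W')(Z, K) = Add(Z, Mul(-3, K)) (Function('W')(Z, K) = Add(Mul(-3, K), Z) = Add(Z, Mul(-3, K)))
n = -663 (n = Add(-282, -381) = -663)
Function('U')(r) = Mul(2, r, Add(58, r)) (Function('U')(r) = Mul(Add(r, Add(-29, Mul(-3, -29))), Add(r, r)) = Mul(Add(r, Add(-29, 87)), Mul(2, r)) = Mul(Add(r, 58), Mul(2, r)) = Mul(Add(58, r), Mul(2, r)) = Mul(2, r, Add(58, r)))
Pow(Function('U')(n), -1) = Pow(Mul(2, -663, Add(58, -663)), -1) = Pow(Mul(2, -663, -605), -1) = Pow(802230, -1) = Rational(1, 802230)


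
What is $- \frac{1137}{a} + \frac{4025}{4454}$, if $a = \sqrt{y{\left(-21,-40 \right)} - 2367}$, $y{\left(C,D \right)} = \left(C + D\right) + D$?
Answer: $\frac{4025}{4454} + \frac{1137 i \sqrt{617}}{1234} \approx 0.90368 + 22.887 i$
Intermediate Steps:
$y{\left(C,D \right)} = C + 2 D$
$a = 2 i \sqrt{617}$ ($a = \sqrt{\left(-21 + 2 \left(-40\right)\right) - 2367} = \sqrt{\left(-21 - 80\right) - 2367} = \sqrt{-101 - 2367} = \sqrt{-2468} = 2 i \sqrt{617} \approx 49.679 i$)
$- \frac{1137}{a} + \frac{4025}{4454} = - \frac{1137}{2 i \sqrt{617}} + \frac{4025}{4454} = - 1137 \left(- \frac{i \sqrt{617}}{1234}\right) + 4025 \cdot \frac{1}{4454} = \frac{1137 i \sqrt{617}}{1234} + \frac{4025}{4454} = \frac{4025}{4454} + \frac{1137 i \sqrt{617}}{1234}$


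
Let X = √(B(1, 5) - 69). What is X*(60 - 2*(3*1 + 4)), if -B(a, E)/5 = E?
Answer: 46*I*√94 ≈ 445.99*I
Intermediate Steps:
B(a, E) = -5*E
X = I*√94 (X = √(-5*5 - 69) = √(-25 - 69) = √(-94) = I*√94 ≈ 9.6954*I)
X*(60 - 2*(3*1 + 4)) = (I*√94)*(60 - 2*(3*1 + 4)) = (I*√94)*(60 - 2*(3 + 4)) = (I*√94)*(60 - 2*7) = (I*√94)*(60 - 14) = (I*√94)*46 = 46*I*√94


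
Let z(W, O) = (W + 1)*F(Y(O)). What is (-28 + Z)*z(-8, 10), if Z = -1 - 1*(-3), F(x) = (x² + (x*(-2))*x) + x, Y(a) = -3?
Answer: -2184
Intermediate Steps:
F(x) = x - x² (F(x) = (x² + (-2*x)*x) + x = (x² - 2*x²) + x = -x² + x = x - x²)
Z = 2 (Z = -1 + 3 = 2)
z(W, O) = -12 - 12*W (z(W, O) = (W + 1)*(-3*(1 - 1*(-3))) = (1 + W)*(-3*(1 + 3)) = (1 + W)*(-3*4) = (1 + W)*(-12) = -12 - 12*W)
(-28 + Z)*z(-8, 10) = (-28 + 2)*(-12 - 12*(-8)) = -26*(-12 + 96) = -26*84 = -2184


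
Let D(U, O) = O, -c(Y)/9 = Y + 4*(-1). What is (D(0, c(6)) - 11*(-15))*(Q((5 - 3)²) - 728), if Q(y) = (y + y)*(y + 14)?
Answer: -85848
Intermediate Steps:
c(Y) = 36 - 9*Y (c(Y) = -9*(Y + 4*(-1)) = -9*(Y - 4) = -9*(-4 + Y) = 36 - 9*Y)
Q(y) = 2*y*(14 + y) (Q(y) = (2*y)*(14 + y) = 2*y*(14 + y))
(D(0, c(6)) - 11*(-15))*(Q((5 - 3)²) - 728) = ((36 - 9*6) - 11*(-15))*(2*(5 - 3)²*(14 + (5 - 3)²) - 728) = ((36 - 54) + 165)*(2*2²*(14 + 2²) - 728) = (-18 + 165)*(2*4*(14 + 4) - 728) = 147*(2*4*18 - 728) = 147*(144 - 728) = 147*(-584) = -85848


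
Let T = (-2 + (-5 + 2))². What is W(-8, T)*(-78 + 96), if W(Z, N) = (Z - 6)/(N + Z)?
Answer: -252/17 ≈ -14.824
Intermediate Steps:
T = 25 (T = (-2 - 3)² = (-5)² = 25)
W(Z, N) = (-6 + Z)/(N + Z)
W(-8, T)*(-78 + 96) = ((-6 - 8)/(25 - 8))*(-78 + 96) = (-14/17)*18 = ((1/17)*(-14))*18 = -14/17*18 = -252/17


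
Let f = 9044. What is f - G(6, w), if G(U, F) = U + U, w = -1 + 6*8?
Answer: 9032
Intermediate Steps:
w = 47 (w = -1 + 48 = 47)
G(U, F) = 2*U
f - G(6, w) = 9044 - 2*6 = 9044 - 1*12 = 9044 - 12 = 9032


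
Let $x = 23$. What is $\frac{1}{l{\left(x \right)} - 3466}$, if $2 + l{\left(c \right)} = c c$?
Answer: $- \frac{1}{2939} \approx -0.00034025$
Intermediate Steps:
$l{\left(c \right)} = -2 + c^{2}$ ($l{\left(c \right)} = -2 + c c = -2 + c^{2}$)
$\frac{1}{l{\left(x \right)} - 3466} = \frac{1}{\left(-2 + 23^{2}\right) - 3466} = \frac{1}{\left(-2 + 529\right) - 3466} = \frac{1}{527 - 3466} = \frac{1}{-2939} = - \frac{1}{2939}$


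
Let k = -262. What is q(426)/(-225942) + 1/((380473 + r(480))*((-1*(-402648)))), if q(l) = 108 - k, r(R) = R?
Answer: -3153015904741/1925401952392136 ≈ -0.0016376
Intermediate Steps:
q(l) = 370 (q(l) = 108 - 1*(-262) = 108 + 262 = 370)
q(426)/(-225942) + 1/((380473 + r(480))*((-1*(-402648)))) = 370/(-225942) + 1/((380473 + 480)*((-1*(-402648)))) = 370*(-1/225942) + 1/(380953*402648) = -185/112971 + (1/380953)*(1/402648) = -185/112971 + 1/153389963544 = -3153015904741/1925401952392136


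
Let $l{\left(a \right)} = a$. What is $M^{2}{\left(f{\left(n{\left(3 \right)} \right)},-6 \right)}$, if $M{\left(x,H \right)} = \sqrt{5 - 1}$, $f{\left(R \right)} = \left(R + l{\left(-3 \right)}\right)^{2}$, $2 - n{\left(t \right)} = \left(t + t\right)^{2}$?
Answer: $4$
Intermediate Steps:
$n{\left(t \right)} = 2 - 4 t^{2}$ ($n{\left(t \right)} = 2 - \left(t + t\right)^{2} = 2 - \left(2 t\right)^{2} = 2 - 4 t^{2}$)
$f{\left(R \right)} = \left(-3 + R\right)^{2}$ ($f{\left(R \right)} = \left(R - 3\right)^{2} = \left(-3 + R\right)^{2}$)
$M{\left(x,H \right)} = 2$ ($M{\left(x,H \right)} = \sqrt{4} = 2$)
$M^{2}{\left(f{\left(n{\left(3 \right)} \right)},-6 \right)} = 2^{2} = 4$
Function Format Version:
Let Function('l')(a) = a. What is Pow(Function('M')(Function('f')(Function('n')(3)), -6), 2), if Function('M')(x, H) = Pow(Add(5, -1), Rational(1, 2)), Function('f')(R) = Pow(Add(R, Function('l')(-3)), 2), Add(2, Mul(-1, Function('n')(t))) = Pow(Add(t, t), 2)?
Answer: 4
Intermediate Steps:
Function('n')(t) = Add(2, Mul(-4, Pow(t, 2))) (Function('n')(t) = Add(2, Mul(-1, Pow(Add(t, t), 2))) = Add(2, Mul(-1, Pow(Mul(2, t), 2))) = Add(2, Mul(-1, Mul(4, Pow(t, 2)))) = Add(2, Mul(-4, Pow(t, 2))))
Function('f')(R) = Pow(Add(-3, R), 2) (Function('f')(R) = Pow(Add(R, -3), 2) = Pow(Add(-3, R), 2))
Function('M')(x, H) = 2 (Function('M')(x, H) = Pow(4, Rational(1, 2)) = 2)
Pow(Function('M')(Function('f')(Function('n')(3)), -6), 2) = Pow(2, 2) = 4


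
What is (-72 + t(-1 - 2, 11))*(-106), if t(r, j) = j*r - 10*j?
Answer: 22790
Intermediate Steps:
t(r, j) = -10*j + j*r
(-72 + t(-1 - 2, 11))*(-106) = (-72 + 11*(-10 + (-1 - 2)))*(-106) = (-72 + 11*(-10 - 3))*(-106) = (-72 + 11*(-13))*(-106) = (-72 - 143)*(-106) = -215*(-106) = 22790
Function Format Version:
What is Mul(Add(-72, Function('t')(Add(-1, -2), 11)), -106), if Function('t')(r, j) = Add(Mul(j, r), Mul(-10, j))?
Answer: 22790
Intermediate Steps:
Function('t')(r, j) = Add(Mul(-10, j), Mul(j, r))
Mul(Add(-72, Function('t')(Add(-1, -2), 11)), -106) = Mul(Add(-72, Mul(11, Add(-10, Add(-1, -2)))), -106) = Mul(Add(-72, Mul(11, Add(-10, -3))), -106) = Mul(Add(-72, Mul(11, -13)), -106) = Mul(Add(-72, -143), -106) = Mul(-215, -106) = 22790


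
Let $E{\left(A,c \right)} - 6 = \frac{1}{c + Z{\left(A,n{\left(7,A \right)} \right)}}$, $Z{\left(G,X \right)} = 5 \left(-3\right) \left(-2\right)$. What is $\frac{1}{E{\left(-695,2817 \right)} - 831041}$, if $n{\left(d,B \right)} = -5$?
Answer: $- \frac{2847}{2365956644} \approx -1.2033 \cdot 10^{-6}$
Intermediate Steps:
$Z{\left(G,X \right)} = 30$ ($Z{\left(G,X \right)} = \left(-15\right) \left(-2\right) = 30$)
$E{\left(A,c \right)} = 6 + \frac{1}{30 + c}$ ($E{\left(A,c \right)} = 6 + \frac{1}{c + 30} = 6 + \frac{1}{30 + c}$)
$\frac{1}{E{\left(-695,2817 \right)} - 831041} = \frac{1}{\frac{181 + 6 \cdot 2817}{30 + 2817} - 831041} = \frac{1}{\frac{181 + 16902}{2847} - 831041} = \frac{1}{\frac{1}{2847} \cdot 17083 - 831041} = \frac{1}{\frac{17083}{2847} - 831041} = \frac{1}{- \frac{2365956644}{2847}} = - \frac{2847}{2365956644}$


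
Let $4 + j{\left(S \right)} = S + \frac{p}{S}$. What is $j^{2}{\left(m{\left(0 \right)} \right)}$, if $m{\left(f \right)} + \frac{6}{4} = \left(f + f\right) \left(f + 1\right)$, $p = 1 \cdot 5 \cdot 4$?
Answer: $\frac{12769}{36} \approx 354.69$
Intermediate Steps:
$p = 20$ ($p = 5 \cdot 4 = 20$)
$m{\left(f \right)} = - \frac{3}{2} + 2 f \left(1 + f\right)$ ($m{\left(f \right)} = - \frac{3}{2} + \left(f + f\right) \left(f + 1\right) = - \frac{3}{2} + 2 f \left(1 + f\right)$)
$j{\left(S \right)} = -4 + S + \frac{20}{S}$ ($j{\left(S \right)} = -4 + \left(S + \frac{20}{S}\right) = -4 + S + \frac{20}{S}$)
$j^{2}{\left(m{\left(0 \right)} \right)} = \left(-4 + \left(- \frac{3}{2} + 2 \cdot 0 + 2 \cdot 0^{2}\right) + \frac{20}{- \frac{3}{2} + 2 \cdot 0 + 2 \cdot 0^{2}}\right)^{2} = \left(-4 + \left(- \frac{3}{2} + 0 + 2 \cdot 0\right) + \frac{20}{- \frac{3}{2} + 0 + 2 \cdot 0}\right)^{2} = \left(-4 + \left(- \frac{3}{2} + 0 + 0\right) + \frac{20}{- \frac{3}{2} + 0 + 0}\right)^{2} = \left(-4 - \frac{3}{2} + \frac{20}{- \frac{3}{2}}\right)^{2} = \left(-4 - \frac{3}{2} + 20 \left(- \frac{2}{3}\right)\right)^{2} = \left(-4 - \frac{3}{2} - \frac{40}{3}\right)^{2} = \left(- \frac{113}{6}\right)^{2} = \frac{12769}{36}$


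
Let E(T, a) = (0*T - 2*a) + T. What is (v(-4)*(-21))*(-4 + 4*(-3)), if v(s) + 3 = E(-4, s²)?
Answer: -13104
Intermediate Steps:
E(T, a) = T - 2*a (E(T, a) = (0 - 2*a) + T = -2*a + T = T - 2*a)
v(s) = -7 - 2*s² (v(s) = -3 + (-4 - 2*s²) = -7 - 2*s²)
(v(-4)*(-21))*(-4 + 4*(-3)) = ((-7 - 2*(-4)²)*(-21))*(-4 + 4*(-3)) = ((-7 - 2*16)*(-21))*(-4 - 12) = ((-7 - 32)*(-21))*(-16) = -39*(-21)*(-16) = 819*(-16) = -13104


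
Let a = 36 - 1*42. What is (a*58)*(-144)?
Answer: 50112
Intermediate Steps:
a = -6 (a = 36 - 42 = -6)
(a*58)*(-144) = -6*58*(-144) = -348*(-144) = 50112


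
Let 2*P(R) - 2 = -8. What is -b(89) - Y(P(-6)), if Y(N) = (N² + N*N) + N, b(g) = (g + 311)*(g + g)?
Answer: -71215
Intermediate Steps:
P(R) = -3 (P(R) = 1 + (½)*(-8) = 1 - 4 = -3)
b(g) = 2*g*(311 + g) (b(g) = (311 + g)*(2*g) = 2*g*(311 + g))
Y(N) = N + 2*N² (Y(N) = (N² + N²) + N = 2*N² + N = N + 2*N²)
-b(89) - Y(P(-6)) = -2*89*(311 + 89) - (-3)*(1 + 2*(-3)) = -2*89*400 - (-3)*(1 - 6) = -1*71200 - (-3)*(-5) = -71200 - 1*15 = -71200 - 15 = -71215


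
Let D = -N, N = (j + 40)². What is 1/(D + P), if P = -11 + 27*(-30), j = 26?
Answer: -1/5177 ≈ -0.00019316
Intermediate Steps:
P = -821 (P = -11 - 810 = -821)
N = 4356 (N = (26 + 40)² = 66² = 4356)
D = -4356 (D = -1*4356 = -4356)
1/(D + P) = 1/(-4356 - 821) = 1/(-5177) = -1/5177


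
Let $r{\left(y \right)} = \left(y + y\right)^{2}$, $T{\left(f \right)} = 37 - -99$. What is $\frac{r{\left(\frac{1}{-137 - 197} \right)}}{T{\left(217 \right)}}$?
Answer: $\frac{1}{3792904} \approx 2.6365 \cdot 10^{-7}$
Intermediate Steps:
$T{\left(f \right)} = 136$ ($T{\left(f \right)} = 37 + 99 = 136$)
$r{\left(y \right)} = 4 y^{2}$ ($r{\left(y \right)} = \left(2 y\right)^{2} = 4 y^{2}$)
$\frac{r{\left(\frac{1}{-137 - 197} \right)}}{T{\left(217 \right)}} = \frac{4 \left(\frac{1}{-137 - 197}\right)^{2}}{136} = 4 \left(\frac{1}{-334}\right)^{2} \cdot \frac{1}{136} = 4 \left(- \frac{1}{334}\right)^{2} \cdot \frac{1}{136} = 4 \cdot \frac{1}{111556} \cdot \frac{1}{136} = \frac{1}{27889} \cdot \frac{1}{136} = \frac{1}{3792904}$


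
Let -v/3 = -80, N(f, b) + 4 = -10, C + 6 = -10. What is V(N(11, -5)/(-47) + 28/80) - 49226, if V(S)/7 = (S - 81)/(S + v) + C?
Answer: -3720409453/75403 ≈ -49340.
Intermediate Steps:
C = -16 (C = -6 - 10 = -16)
N(f, b) = -14 (N(f, b) = -4 - 10 = -14)
v = 240 (v = -3*(-80) = 240)
V(S) = -112 + 7*(-81 + S)/(240 + S) (V(S) = 7*((S - 81)/(S + 240) - 16) = 7*((-81 + S)/(240 + S) - 16) = 7*(-16 + (-81 + S)/(240 + S)) = -112 + 7*(-81 + S)/(240 + S))
V(N(11, -5)/(-47) + 28/80) - 49226 = 21*(-1307 - 5*(-14/(-47) + 28/80))/(240 + (-14/(-47) + 28/80)) - 49226 = 21*(-1307 - 5*(-14*(-1/47) + 28*(1/80)))/(240 + (-14*(-1/47) + 28*(1/80))) - 49226 = 21*(-1307 - 5*(14/47 + 7/20))/(240 + (14/47 + 7/20)) - 49226 = 21*(-1307 - 5*609/940)/(240 + 609/940) - 49226 = 21*(-1307 - 609/188)/(226209/940) - 49226 = 21*(940/226209)*(-246325/188) - 49226 = -8621375/75403 - 49226 = -3720409453/75403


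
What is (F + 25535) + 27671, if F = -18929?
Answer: 34277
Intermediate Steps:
(F + 25535) + 27671 = (-18929 + 25535) + 27671 = 6606 + 27671 = 34277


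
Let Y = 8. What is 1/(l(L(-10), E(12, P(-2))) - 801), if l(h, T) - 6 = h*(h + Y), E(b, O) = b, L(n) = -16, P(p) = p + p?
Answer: -1/667 ≈ -0.0014993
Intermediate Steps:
P(p) = 2*p
l(h, T) = 6 + h*(8 + h) (l(h, T) = 6 + h*(h + 8) = 6 + h*(8 + h))
1/(l(L(-10), E(12, P(-2))) - 801) = 1/((6 + (-16)² + 8*(-16)) - 801) = 1/((6 + 256 - 128) - 801) = 1/(134 - 801) = 1/(-667) = -1/667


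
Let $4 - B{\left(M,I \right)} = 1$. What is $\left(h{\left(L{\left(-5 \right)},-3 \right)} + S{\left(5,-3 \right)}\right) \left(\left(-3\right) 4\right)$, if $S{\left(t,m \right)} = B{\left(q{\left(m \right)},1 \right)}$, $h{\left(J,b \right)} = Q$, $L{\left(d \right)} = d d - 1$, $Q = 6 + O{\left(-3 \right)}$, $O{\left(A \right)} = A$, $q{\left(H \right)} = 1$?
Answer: $-72$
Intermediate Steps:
$Q = 3$ ($Q = 6 - 3 = 3$)
$L{\left(d \right)} = -1 + d^{2}$ ($L{\left(d \right)} = d^{2} - 1 = -1 + d^{2}$)
$B{\left(M,I \right)} = 3$ ($B{\left(M,I \right)} = 4 - 1 = 3$)
$h{\left(J,b \right)} = 3$
$S{\left(t,m \right)} = 3$
$\left(h{\left(L{\left(-5 \right)},-3 \right)} + S{\left(5,-3 \right)}\right) \left(\left(-3\right) 4\right) = \left(3 + 3\right) \left(\left(-3\right) 4\right) = 6 \left(-12\right) = -72$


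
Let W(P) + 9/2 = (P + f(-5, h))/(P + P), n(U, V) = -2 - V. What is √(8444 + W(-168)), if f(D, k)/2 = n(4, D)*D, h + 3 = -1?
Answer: √6617030/28 ≈ 91.870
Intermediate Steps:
h = -4 (h = -3 - 1 = -4)
f(D, k) = 2*D*(-2 - D) (f(D, k) = 2*((-2 - D)*D) = 2*(D*(-2 - D)) = 2*D*(-2 - D))
W(P) = -9/2 + (-30 + P)/(2*P) (W(P) = -9/2 + (P - 2*(-5)*(2 - 5))/(P + P) = -9/2 + (P - 2*(-5)*(-3))/((2*P)) = -9/2 + (P - 30)*(1/(2*P)) = -9/2 + (-30 + P)*(1/(2*P)) = -9/2 + (-30 + P)/(2*P))
√(8444 + W(-168)) = √(8444 + (-4 - 15/(-168))) = √(8444 + (-4 - 15*(-1/168))) = √(8444 + (-4 + 5/56)) = √(8444 - 219/56) = √(472645/56) = √6617030/28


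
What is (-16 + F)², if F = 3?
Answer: 169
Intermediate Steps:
(-16 + F)² = (-16 + 3)² = (-13)² = 169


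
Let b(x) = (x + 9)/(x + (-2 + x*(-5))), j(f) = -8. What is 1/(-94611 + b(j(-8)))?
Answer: -30/2838329 ≈ -1.0570e-5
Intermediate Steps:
b(x) = (9 + x)/(-2 - 4*x) (b(x) = (9 + x)/(x + (-2 - 5*x)) = (9 + x)/(-2 - 4*x))
1/(-94611 + b(j(-8))) = 1/(-94611 + (-9 - 1*(-8))/(2*(1 + 2*(-8)))) = 1/(-94611 + (-9 + 8)/(2*(1 - 16))) = 1/(-94611 + (1/2)*(-1)/(-15)) = 1/(-94611 + (1/2)*(-1/15)*(-1)) = 1/(-94611 + 1/30) = 1/(-2838329/30) = -30/2838329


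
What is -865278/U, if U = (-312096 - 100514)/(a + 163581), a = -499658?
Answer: -145400017203/206305 ≈ -7.0478e+5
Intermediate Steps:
U = 412610/336077 (U = (-312096 - 100514)/(-499658 + 163581) = -412610/(-336077) = -412610*(-1/336077) = 412610/336077 ≈ 1.2277)
-865278/U = -865278/412610/336077 = -865278*336077/412610 = -145400017203/206305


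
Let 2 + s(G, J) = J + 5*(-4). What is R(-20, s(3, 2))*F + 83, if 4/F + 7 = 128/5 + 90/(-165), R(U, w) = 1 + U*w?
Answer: 170639/993 ≈ 171.84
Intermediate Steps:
s(G, J) = -22 + J (s(G, J) = -2 + (J + 5*(-4)) = -2 + (J - 20) = -2 + (-20 + J) = -22 + J)
F = 220/993 (F = 4/(-7 + (128/5 + 90/(-165))) = 4/(-7 + (128*(⅕) + 90*(-1/165))) = 4/(-7 + (128/5 - 6/11)) = 4/(-7 + 1378/55) = 4/(993/55) = 4*(55/993) = 220/993 ≈ 0.22155)
R(-20, s(3, 2))*F + 83 = (1 - 20*(-22 + 2))*(220/993) + 83 = (1 - 20*(-20))*(220/993) + 83 = (1 + 400)*(220/993) + 83 = 401*(220/993) + 83 = 88220/993 + 83 = 170639/993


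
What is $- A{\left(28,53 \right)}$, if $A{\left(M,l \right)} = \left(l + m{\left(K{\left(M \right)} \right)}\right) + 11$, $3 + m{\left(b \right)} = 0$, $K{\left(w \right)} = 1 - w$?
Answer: $-61$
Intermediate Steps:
$m{\left(b \right)} = -3$ ($m{\left(b \right)} = -3 + 0 = -3$)
$A{\left(M,l \right)} = 8 + l$ ($A{\left(M,l \right)} = \left(l - 3\right) + 11 = \left(-3 + l\right) + 11 = 8 + l$)
$- A{\left(28,53 \right)} = - (8 + 53) = \left(-1\right) 61 = -61$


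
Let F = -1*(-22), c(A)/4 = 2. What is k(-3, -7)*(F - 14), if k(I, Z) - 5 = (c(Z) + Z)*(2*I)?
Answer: -8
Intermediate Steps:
c(A) = 8 (c(A) = 4*2 = 8)
F = 22
k(I, Z) = 5 + 2*I*(8 + Z) (k(I, Z) = 5 + (8 + Z)*(2*I) = 5 + 2*I*(8 + Z))
k(-3, -7)*(F - 14) = (5 + 16*(-3) + 2*(-3)*(-7))*(22 - 14) = (5 - 48 + 42)*8 = -1*8 = -8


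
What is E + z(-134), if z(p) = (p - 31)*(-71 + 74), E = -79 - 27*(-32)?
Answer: 290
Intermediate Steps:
E = 785 (E = -79 + 864 = 785)
z(p) = -93 + 3*p (z(p) = (-31 + p)*3 = -93 + 3*p)
E + z(-134) = 785 + (-93 + 3*(-134)) = 785 + (-93 - 402) = 785 - 495 = 290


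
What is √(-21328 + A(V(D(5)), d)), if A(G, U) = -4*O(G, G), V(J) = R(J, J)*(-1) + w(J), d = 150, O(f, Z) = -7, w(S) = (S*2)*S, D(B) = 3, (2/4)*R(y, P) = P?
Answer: 10*I*√213 ≈ 145.95*I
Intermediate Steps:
R(y, P) = 2*P
w(S) = 2*S² (w(S) = (2*S)*S = 2*S²)
V(J) = -2*J + 2*J² (V(J) = (2*J)*(-1) + 2*J² = -2*J + 2*J²)
A(G, U) = 28 (A(G, U) = -4*(-7) = 28)
√(-21328 + A(V(D(5)), d)) = √(-21328 + 28) = √(-21300) = 10*I*√213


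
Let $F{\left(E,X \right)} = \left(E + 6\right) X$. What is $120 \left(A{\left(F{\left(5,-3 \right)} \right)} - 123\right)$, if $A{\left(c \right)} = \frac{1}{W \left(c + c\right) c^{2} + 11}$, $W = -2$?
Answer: $- \frac{2121882720}{143759} \approx -14760.0$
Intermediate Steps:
$F{\left(E,X \right)} = X \left(6 + E\right)$ ($F{\left(E,X \right)} = \left(6 + E\right) X = X \left(6 + E\right)$)
$A{\left(c \right)} = \frac{1}{11 - 4 c^{3}}$ ($A{\left(c \right)} = \frac{1}{- 2 \left(c + c\right) c^{2} + 11} = \frac{1}{- 2 \cdot 2 c c^{2} + 11} = \frac{1}{- 4 c c^{2} + 11} = \frac{1}{- 4 c^{3} + 11} = \frac{1}{11 - 4 c^{3}}$)
$120 \left(A{\left(F{\left(5,-3 \right)} \right)} - 123\right) = 120 \left(- \frac{1}{-11 + 4 \left(- 3 \left(6 + 5\right)\right)^{3}} - 123\right) = 120 \left(- \frac{1}{-11 + 4 \left(\left(-3\right) 11\right)^{3}} - 123\right) = 120 \left(- \frac{1}{-11 + 4 \left(-33\right)^{3}} - 123\right) = 120 \left(- \frac{1}{-11 + 4 \left(-35937\right)} - 123\right) = 120 \left(- \frac{1}{-11 - 143748} - 123\right) = 120 \left(- \frac{1}{-143759} - 123\right) = 120 \left(\left(-1\right) \left(- \frac{1}{143759}\right) - 123\right) = 120 \left(\frac{1}{143759} - 123\right) = 120 \left(- \frac{17682356}{143759}\right) = - \frac{2121882720}{143759}$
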